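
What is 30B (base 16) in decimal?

Expand by place value (powers of 16):
Digit values: B = 11
30B = 3 × 16^2 + 0 × 16^1 + 11 × 16^0
= 3 × 256 + 0 × 16 + 11 × 1
= 768 + 0 + 11
= 779



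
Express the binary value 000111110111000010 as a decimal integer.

Sum of powers of 2 for each 1-bit:
2^1 + 2^6 + 2^7 + 2^8 + 2^10 + 2^11 + 2^12 + 2^13 + 2^14
= 2 + 64 + 128 + 256 + 1024 + 2048 + 4096 + 8192 + 16384
= 32194



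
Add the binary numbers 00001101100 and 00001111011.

Add column by column from the right: bit + bit + carry-in; write the sum mod 2, carry 1 when the sum is 2 or 3.
carry:  00011110000
        00001101100
+       00001111011
-------------------
       000011100111
(the carry out of the leftmost column, 0, becomes the leading bit)
Decimal check:
  00001101100 = 64 + 32 + 8 + 4 = 108
  00001111011 = 64 + 32 + 16 + 8 + 2 + 1 = 123
  108 + 123 = 231, and 000011100111 = 128 + 64 + 32 + 4 + 2 + 1 = 231 ✓



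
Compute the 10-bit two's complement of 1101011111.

Original (sign bit 1, negative): 1101011111
Step 1 - Invert all bits: 0010100000
Step 2 - Add 1: 0010100001
Verification: 1101011111 + 0010100001 = 10000000000; discarding the end carry (carry out of the top bit) leaves the 10-bit value 0000000000, as required for x + (-x)



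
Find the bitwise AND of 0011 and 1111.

AND: 1 only when both bits are 1
  0011
& 1111
------
  0011
Decimal: 3 & 15 = 3



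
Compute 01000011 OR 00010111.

OR: 1 when either bit is 1
  01000011
| 00010111
----------
  01010111
Decimal: 67 | 23 = 87



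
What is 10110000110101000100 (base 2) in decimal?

Sum of powers of 2 for each 1-bit:
2^2 + 2^6 + 2^8 + 2^10 + 2^11 + 2^16 + 2^17 + 2^19
= 4 + 64 + 256 + 1024 + 2048 + 65536 + 131072 + 524288
= 724292



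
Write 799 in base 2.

Using repeated division by 2:
799 ÷ 2 = 399 remainder 1
399 ÷ 2 = 199 remainder 1
199 ÷ 2 = 99 remainder 1
99 ÷ 2 = 49 remainder 1
49 ÷ 2 = 24 remainder 1
24 ÷ 2 = 12 remainder 0
12 ÷ 2 = 6 remainder 0
6 ÷ 2 = 3 remainder 0
3 ÷ 2 = 1 remainder 1
1 ÷ 2 = 0 remainder 1
Reading remainders bottom to top: 1100011111



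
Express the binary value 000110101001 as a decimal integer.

Sum of powers of 2 for each 1-bit:
2^0 + 2^3 + 2^5 + 2^7 + 2^8
= 1 + 8 + 32 + 128 + 256
= 425



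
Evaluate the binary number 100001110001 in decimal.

Sum of powers of 2 for each 1-bit:
2^0 + 2^4 + 2^5 + 2^6 + 2^11
= 1 + 16 + 32 + 64 + 2048
= 2161



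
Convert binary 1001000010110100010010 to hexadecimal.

Group into 4-bit nibbles from right:
  0010 = 2
  0100 = 4
  0010 = 2
  1101 = D
  0001 = 1
  0010 = 2
Result: 242D12



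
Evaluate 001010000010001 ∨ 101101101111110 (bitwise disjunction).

OR: 1 when either bit is 1
  001010000010001
| 101101101111110
-----------------
  101111101111111
Decimal: 5137 | 23422 = 24447



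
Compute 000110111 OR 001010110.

OR: 1 when either bit is 1
  000110111
| 001010110
-----------
  001110111
Decimal: 55 | 86 = 119



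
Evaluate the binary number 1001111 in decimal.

Sum of powers of 2 for each 1-bit:
2^0 + 2^1 + 2^2 + 2^3 + 2^6
= 1 + 2 + 4 + 8 + 64
= 79



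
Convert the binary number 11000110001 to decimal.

Sum of powers of 2 for each 1-bit:
2^0 + 2^4 + 2^5 + 2^9 + 2^10
= 1 + 16 + 32 + 512 + 1024
= 1585



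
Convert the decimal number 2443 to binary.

Using repeated division by 2:
2443 ÷ 2 = 1221 remainder 1
1221 ÷ 2 = 610 remainder 1
610 ÷ 2 = 305 remainder 0
305 ÷ 2 = 152 remainder 1
152 ÷ 2 = 76 remainder 0
76 ÷ 2 = 38 remainder 0
38 ÷ 2 = 19 remainder 0
19 ÷ 2 = 9 remainder 1
9 ÷ 2 = 4 remainder 1
4 ÷ 2 = 2 remainder 0
2 ÷ 2 = 1 remainder 0
1 ÷ 2 = 0 remainder 1
Reading remainders bottom to top: 100110001011



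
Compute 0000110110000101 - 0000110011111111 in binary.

Method 1 - Direct subtraction (column by column from the right: bit − bit − borrow-in; if negative, add 2 and borrow 1 from the next column):
borrow: 0000000111111100
        0000110110000101
-       0000110011111111
------------------------
        0000000010000110

Method 2 - Add two's complement:
Two's complement of 0000110011111111: invert → 1111001100000000, add 1 → 1111001100000001
  0000110110000101
+ 1111001100000001
------------------
 10000000010000110  (end carry out of the top bit = 1)
Discarding the end carry: 0000000010000110
Decimal check:
  0000110110000101 = 2048 + 1024 + 256 + 128 + 4 + 1 = 3461
  0000110011111111 = 2048 + 1024 + 128 + 64 + 32 + 16 + 8 + 4 + 2 + 1 = 3327
  3461 - 3327 = 134, and 0000000010000110 = 128 + 4 + 2 = 134 ✓



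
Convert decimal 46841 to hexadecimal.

Using repeated division by 16 (digits 10–15 are A–F):
46841 ÷ 16 = 2927 remainder 9
2927 ÷ 16 = 182 remainder 15 (F)
182 ÷ 16 = 11 remainder 6
11 ÷ 16 = 0 remainder 11 (B)
Reading remainders bottom to top: B6F9



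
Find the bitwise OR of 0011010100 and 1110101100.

OR: 1 when either bit is 1
  0011010100
| 1110101100
------------
  1111111100
Decimal: 212 | 940 = 1020



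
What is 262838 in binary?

Using repeated division by 2:
262838 ÷ 2 = 131419 remainder 0
131419 ÷ 2 = 65709 remainder 1
65709 ÷ 2 = 32854 remainder 1
32854 ÷ 2 = 16427 remainder 0
16427 ÷ 2 = 8213 remainder 1
8213 ÷ 2 = 4106 remainder 1
4106 ÷ 2 = 2053 remainder 0
2053 ÷ 2 = 1026 remainder 1
1026 ÷ 2 = 513 remainder 0
513 ÷ 2 = 256 remainder 1
256 ÷ 2 = 128 remainder 0
128 ÷ 2 = 64 remainder 0
64 ÷ 2 = 32 remainder 0
32 ÷ 2 = 16 remainder 0
16 ÷ 2 = 8 remainder 0
8 ÷ 2 = 4 remainder 0
4 ÷ 2 = 2 remainder 0
2 ÷ 2 = 1 remainder 0
1 ÷ 2 = 0 remainder 1
Reading remainders bottom to top: 1000000001010110110



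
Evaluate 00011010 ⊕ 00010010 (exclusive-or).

XOR: 1 when bits differ
  00011010
^ 00010010
----------
  00001000
Decimal: 26 ^ 18 = 8



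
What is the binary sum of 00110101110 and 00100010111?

Add column by column from the right: bit + bit + carry-in; write the sum mod 2, carry 1 when the sum is 2 or 3.
carry:  01001111100
        00110101110
+       00100010111
-------------------
       001011000101
(the carry out of the leftmost column, 0, becomes the leading bit)
Decimal check:
  00110101110 = 256 + 128 + 32 + 8 + 4 + 2 = 430
  00100010111 = 256 + 16 + 4 + 2 + 1 = 279
  430 + 279 = 709, and 001011000101 = 512 + 128 + 64 + 4 + 1 = 709 ✓



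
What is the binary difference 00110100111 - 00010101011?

Method 1 - Direct subtraction (column by column from the right: bit − bit − borrow-in; if negative, add 2 and borrow 1 from the next column):
borrow: 00111110000
        00110100111
-       00010101011
-------------------
        00011111100

Method 2 - Add two's complement:
Two's complement of 00010101011: invert → 11101010100, add 1 → 11101010101
  00110100111
+ 11101010101
-------------
 100011111100  (end carry out of the top bit = 1)
Discarding the end carry: 00011111100
Decimal check:
  00110100111 = 256 + 128 + 32 + 4 + 2 + 1 = 423
  00010101011 = 128 + 32 + 8 + 2 + 1 = 171
  423 - 171 = 252, and 00011111100 = 128 + 64 + 32 + 16 + 8 + 4 = 252 ✓



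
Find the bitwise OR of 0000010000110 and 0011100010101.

OR: 1 when either bit is 1
  0000010000110
| 0011100010101
---------------
  0011110010111
Decimal: 134 | 1813 = 1943



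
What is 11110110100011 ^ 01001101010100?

XOR: 1 when bits differ
  11110110100011
^ 01001101010100
----------------
  10111011110111
Decimal: 15779 ^ 4948 = 12023



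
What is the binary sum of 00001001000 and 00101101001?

Add column by column from the right: bit + bit + carry-in; write the sum mod 2, carry 1 when the sum is 2 or 3.
carry:  00010010000
        00001001000
+       00101101001
-------------------
       000110110001
(the carry out of the leftmost column, 0, becomes the leading bit)
Decimal check:
  00001001000 = 64 + 8 = 72
  00101101001 = 256 + 64 + 32 + 8 + 1 = 361
  72 + 361 = 433, and 000110110001 = 256 + 128 + 32 + 16 + 1 = 433 ✓



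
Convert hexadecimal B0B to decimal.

Expand by place value (powers of 16):
Digit values: B = 11
B0B = 11 × 16^2 + 0 × 16^1 + 11 × 16^0
= 11 × 256 + 0 × 16 + 11 × 1
= 2816 + 0 + 11
= 2827



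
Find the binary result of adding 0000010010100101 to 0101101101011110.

Add column by column from the right: bit + bit + carry-in; write the sum mod 2, carry 1 when the sum is 2 or 3.
carry:  0011111111111000
        0000010010100101
+       0101101101011110
------------------------
       00110000000000011
(the carry out of the leftmost column, 0, becomes the leading bit)
Decimal check:
  0000010010100101 = 1024 + 128 + 32 + 4 + 1 = 1189
  0101101101011110 = 16384 + 4096 + 2048 + 512 + 256 + 64 + 16 + 8 + 4 + 2 = 23390
  1189 + 23390 = 24579, and 00110000000000011 = 16384 + 8192 + 2 + 1 = 24579 ✓



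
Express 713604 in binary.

Using repeated division by 2:
713604 ÷ 2 = 356802 remainder 0
356802 ÷ 2 = 178401 remainder 0
178401 ÷ 2 = 89200 remainder 1
89200 ÷ 2 = 44600 remainder 0
44600 ÷ 2 = 22300 remainder 0
22300 ÷ 2 = 11150 remainder 0
11150 ÷ 2 = 5575 remainder 0
5575 ÷ 2 = 2787 remainder 1
2787 ÷ 2 = 1393 remainder 1
1393 ÷ 2 = 696 remainder 1
696 ÷ 2 = 348 remainder 0
348 ÷ 2 = 174 remainder 0
174 ÷ 2 = 87 remainder 0
87 ÷ 2 = 43 remainder 1
43 ÷ 2 = 21 remainder 1
21 ÷ 2 = 10 remainder 1
10 ÷ 2 = 5 remainder 0
5 ÷ 2 = 2 remainder 1
2 ÷ 2 = 1 remainder 0
1 ÷ 2 = 0 remainder 1
Reading remainders bottom to top: 10101110001110000100



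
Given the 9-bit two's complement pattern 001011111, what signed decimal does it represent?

Binary: 001011111
Sign bit: 0 (non-negative)
Read directly as an unsigned value:
001011111 = 64 + 16 + 8 + 4 + 2 + 1 = 95
Value: 95



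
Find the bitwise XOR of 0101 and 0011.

XOR: 1 when bits differ
  0101
^ 0011
------
  0110
Decimal: 5 ^ 3 = 6



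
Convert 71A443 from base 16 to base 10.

Expand by place value (powers of 16):
Digit values: A = 10
71A443 = 7 × 16^5 + 1 × 16^4 + 10 × 16^3 + 4 × 16^2 + 4 × 16^1 + 3 × 16^0
= 7 × 1048576 + 1 × 65536 + 10 × 4096 + 4 × 256 + 4 × 16 + 3 × 1
= 7340032 + 65536 + 40960 + 1024 + 64 + 3
= 7447619



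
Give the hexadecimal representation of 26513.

Using repeated division by 16 (digits 10–15 are A–F):
26513 ÷ 16 = 1657 remainder 1
1657 ÷ 16 = 103 remainder 9
103 ÷ 16 = 6 remainder 7
6 ÷ 16 = 0 remainder 6
Reading remainders bottom to top: 6791



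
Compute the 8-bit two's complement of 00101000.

Original: 00101000
Step 1 - Invert all bits: 11010111
Step 2 - Add 1: 11011000
Verification: 00101000 + 11011000 = 100000000; discarding the end carry (carry out of the top bit) leaves the 8-bit value 00000000, as required for x + (-x)



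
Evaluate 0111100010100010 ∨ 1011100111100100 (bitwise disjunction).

OR: 1 when either bit is 1
  0111100010100010
| 1011100111100100
------------------
  1111100111100110
Decimal: 30882 | 47588 = 63974



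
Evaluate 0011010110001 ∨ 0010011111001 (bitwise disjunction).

OR: 1 when either bit is 1
  0011010110001
| 0010011111001
---------------
  0011011111001
Decimal: 1713 | 1273 = 1785



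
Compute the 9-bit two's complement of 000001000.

Original: 000001000
Step 1 - Invert all bits: 111110111
Step 2 - Add 1: 111111000
Verification: 000001000 + 111111000 = 1000000000; discarding the end carry (carry out of the top bit) leaves the 9-bit value 000000000, as required for x + (-x)



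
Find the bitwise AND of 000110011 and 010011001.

AND: 1 only when both bits are 1
  000110011
& 010011001
-----------
  000010001
Decimal: 51 & 153 = 17



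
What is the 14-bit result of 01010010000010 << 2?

Original: 01010010000010 (decimal 5250)
Shift left by 2 positions
Append 2 zeros on the right and drop the 2 high bits that overflow the 14-bit width
Result: 01001000001000 (decimal 4616)
Equivalent: 5250 << 2 = 5250 × 2^2 = 21000, truncated to 14 bits = 4616



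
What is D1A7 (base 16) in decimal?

Expand by place value (powers of 16):
Digit values: D = 13, A = 10
D1A7 = 13 × 16^3 + 1 × 16^2 + 10 × 16^1 + 7 × 16^0
= 13 × 4096 + 1 × 256 + 10 × 16 + 7 × 1
= 53248 + 256 + 160 + 7
= 53671



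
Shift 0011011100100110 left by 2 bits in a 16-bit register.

Original: 0011011100100110 (decimal 14118)
Shift left by 2 positions
Append 2 zeros on the right
Result: 1101110010011000 (decimal 56472)
Equivalent: 14118 << 2 = 14118 × 2^2 = 56472



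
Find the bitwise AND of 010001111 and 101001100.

AND: 1 only when both bits are 1
  010001111
& 101001100
-----------
  000001100
Decimal: 143 & 332 = 12



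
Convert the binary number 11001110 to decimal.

Sum of powers of 2 for each 1-bit:
2^1 + 2^2 + 2^3 + 2^6 + 2^7
= 2 + 4 + 8 + 64 + 128
= 206



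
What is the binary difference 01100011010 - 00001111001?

Method 1 - Direct subtraction (column by column from the right: bit − bit − borrow-in; if negative, add 2 and borrow 1 from the next column):
borrow: 00111000010
        01100011010
-       00001111001
-------------------
        01010100001

Method 2 - Add two's complement:
Two's complement of 00001111001: invert → 11110000110, add 1 → 11110000111
  01100011010
+ 11110000111
-------------
 101010100001  (end carry out of the top bit = 1)
Discarding the end carry: 01010100001
Decimal check:
  01100011010 = 512 + 256 + 16 + 8 + 2 = 794
  00001111001 = 64 + 32 + 16 + 8 + 1 = 121
  794 - 121 = 673, and 01010100001 = 512 + 128 + 32 + 1 = 673 ✓



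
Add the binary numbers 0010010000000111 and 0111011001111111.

Add column by column from the right: bit + bit + carry-in; write the sum mod 2, carry 1 when the sum is 2 or 3.
carry:  1100100011111110
        0010010000000111
+       0111011001111111
------------------------
       01001101010000110
(the carry out of the leftmost column, 0, becomes the leading bit)
Decimal check:
  0010010000000111 = 8192 + 1024 + 4 + 2 + 1 = 9223
  0111011001111111 = 16384 + 8192 + 4096 + 1024 + 512 + 64 + 32 + 16 + 8 + 4 + 2 + 1 = 30335
  9223 + 30335 = 39558, and 01001101010000110 = 32768 + 4096 + 2048 + 512 + 128 + 4 + 2 = 39558 ✓



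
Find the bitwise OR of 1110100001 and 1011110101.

OR: 1 when either bit is 1
  1110100001
| 1011110101
------------
  1111110101
Decimal: 929 | 757 = 1013



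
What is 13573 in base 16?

Using repeated division by 16 (digits 10–15 are A–F):
13573 ÷ 16 = 848 remainder 5
848 ÷ 16 = 53 remainder 0
53 ÷ 16 = 3 remainder 5
3 ÷ 16 = 0 remainder 3
Reading remainders bottom to top: 3505



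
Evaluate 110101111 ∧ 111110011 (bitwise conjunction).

AND: 1 only when both bits are 1
  110101111
& 111110011
-----------
  110100011
Decimal: 431 & 499 = 419



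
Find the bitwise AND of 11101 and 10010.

AND: 1 only when both bits are 1
  11101
& 10010
-------
  10000
Decimal: 29 & 18 = 16



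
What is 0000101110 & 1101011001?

AND: 1 only when both bits are 1
  0000101110
& 1101011001
------------
  0000001000
Decimal: 46 & 857 = 8



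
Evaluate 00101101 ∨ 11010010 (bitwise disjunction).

OR: 1 when either bit is 1
  00101101
| 11010010
----------
  11111111
Decimal: 45 | 210 = 255



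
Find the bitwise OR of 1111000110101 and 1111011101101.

OR: 1 when either bit is 1
  1111000110101
| 1111011101101
---------------
  1111011111101
Decimal: 7733 | 7917 = 7933



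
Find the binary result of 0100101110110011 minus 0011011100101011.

Method 1 - Direct subtraction (column by column from the right: bit − bit − borrow-in; if negative, add 2 and borrow 1 from the next column):
borrow: 0110100000010000
        0100101110110011
-       0011011100101011
------------------------
        0001010010001000

Method 2 - Add two's complement:
Two's complement of 0011011100101011: invert → 1100100011010100, add 1 → 1100100011010101
  0100101110110011
+ 1100100011010101
------------------
 10001010010001000  (end carry out of the top bit = 1)
Discarding the end carry: 0001010010001000
Decimal check:
  0100101110110011 = 16384 + 2048 + 512 + 256 + 128 + 32 + 16 + 2 + 1 = 19379
  0011011100101011 = 8192 + 4096 + 1024 + 512 + 256 + 32 + 8 + 2 + 1 = 14123
  19379 - 14123 = 5256, and 0001010010001000 = 4096 + 1024 + 128 + 8 = 5256 ✓



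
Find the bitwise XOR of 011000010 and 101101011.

XOR: 1 when bits differ
  011000010
^ 101101011
-----------
  110101001
Decimal: 194 ^ 363 = 425



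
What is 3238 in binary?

Using repeated division by 2:
3238 ÷ 2 = 1619 remainder 0
1619 ÷ 2 = 809 remainder 1
809 ÷ 2 = 404 remainder 1
404 ÷ 2 = 202 remainder 0
202 ÷ 2 = 101 remainder 0
101 ÷ 2 = 50 remainder 1
50 ÷ 2 = 25 remainder 0
25 ÷ 2 = 12 remainder 1
12 ÷ 2 = 6 remainder 0
6 ÷ 2 = 3 remainder 0
3 ÷ 2 = 1 remainder 1
1 ÷ 2 = 0 remainder 1
Reading remainders bottom to top: 110010100110



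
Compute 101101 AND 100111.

AND: 1 only when both bits are 1
  101101
& 100111
--------
  100101
Decimal: 45 & 39 = 37



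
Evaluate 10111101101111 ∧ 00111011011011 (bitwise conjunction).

AND: 1 only when both bits are 1
  10111101101111
& 00111011011011
----------------
  00111001001011
Decimal: 12143 & 3803 = 3659



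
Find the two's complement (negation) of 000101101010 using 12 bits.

Original: 000101101010
Step 1 - Invert all bits: 111010010101
Step 2 - Add 1: 111010010110
Verification: 000101101010 + 111010010110 = 1000000000000; discarding the end carry (carry out of the top bit) leaves the 12-bit value 000000000000, as required for x + (-x)



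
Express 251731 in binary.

Using repeated division by 2:
251731 ÷ 2 = 125865 remainder 1
125865 ÷ 2 = 62932 remainder 1
62932 ÷ 2 = 31466 remainder 0
31466 ÷ 2 = 15733 remainder 0
15733 ÷ 2 = 7866 remainder 1
7866 ÷ 2 = 3933 remainder 0
3933 ÷ 2 = 1966 remainder 1
1966 ÷ 2 = 983 remainder 0
983 ÷ 2 = 491 remainder 1
491 ÷ 2 = 245 remainder 1
245 ÷ 2 = 122 remainder 1
122 ÷ 2 = 61 remainder 0
61 ÷ 2 = 30 remainder 1
30 ÷ 2 = 15 remainder 0
15 ÷ 2 = 7 remainder 1
7 ÷ 2 = 3 remainder 1
3 ÷ 2 = 1 remainder 1
1 ÷ 2 = 0 remainder 1
Reading remainders bottom to top: 111101011101010011



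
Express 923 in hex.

Using repeated division by 16 (digits 10–15 are A–F):
923 ÷ 16 = 57 remainder 11 (B)
57 ÷ 16 = 3 remainder 9
3 ÷ 16 = 0 remainder 3
Reading remainders bottom to top: 39B



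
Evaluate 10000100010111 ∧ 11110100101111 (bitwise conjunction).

AND: 1 only when both bits are 1
  10000100010111
& 11110100101111
----------------
  10000100000111
Decimal: 8471 & 15663 = 8455



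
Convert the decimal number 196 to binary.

Using repeated division by 2:
196 ÷ 2 = 98 remainder 0
98 ÷ 2 = 49 remainder 0
49 ÷ 2 = 24 remainder 1
24 ÷ 2 = 12 remainder 0
12 ÷ 2 = 6 remainder 0
6 ÷ 2 = 3 remainder 0
3 ÷ 2 = 1 remainder 1
1 ÷ 2 = 0 remainder 1
Reading remainders bottom to top: 11000100



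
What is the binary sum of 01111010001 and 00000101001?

Add column by column from the right: bit + bit + carry-in; write the sum mod 2, carry 1 when the sum is 2 or 3.
carry:  00000000010
        01111010001
+       00000101001
-------------------
       001111111010
(the carry out of the leftmost column, 0, becomes the leading bit)
Decimal check:
  01111010001 = 512 + 256 + 128 + 64 + 16 + 1 = 977
  00000101001 = 32 + 8 + 1 = 41
  977 + 41 = 1018, and 001111111010 = 512 + 256 + 128 + 64 + 32 + 16 + 8 + 2 = 1018 ✓



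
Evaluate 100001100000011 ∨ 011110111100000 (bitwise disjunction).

OR: 1 when either bit is 1
  100001100000011
| 011110111100000
-----------------
  111111111100011
Decimal: 17155 | 15840 = 32739



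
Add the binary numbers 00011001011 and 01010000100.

Add column by column from the right: bit + bit + carry-in; write the sum mod 2, carry 1 when the sum is 2 or 3.
carry:  00100000000
        00011001011
+       01010000100
-------------------
       001101001111
(the carry out of the leftmost column, 0, becomes the leading bit)
Decimal check:
  00011001011 = 128 + 64 + 8 + 2 + 1 = 203
  01010000100 = 512 + 128 + 4 = 644
  203 + 644 = 847, and 001101001111 = 512 + 256 + 64 + 8 + 4 + 2 + 1 = 847 ✓



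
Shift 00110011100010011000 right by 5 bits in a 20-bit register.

Original: 00110011100010011000 (decimal 211096)
Shift right by 5 positions
Drop the 5 low bits; fill with zeros on the left
Result: 00000001100111000100 (decimal 6596)
Equivalent: 211096 >> 5 = 211096 ÷ 2^5 = 6596



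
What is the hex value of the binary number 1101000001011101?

Group into 4-bit nibbles from right:
  1101 = D
  0000 = 0
  0101 = 5
  1101 = D
Result: D05D



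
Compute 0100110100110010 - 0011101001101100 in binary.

Method 1 - Direct subtraction (column by column from the right: bit − bit − borrow-in; if negative, add 2 and borrow 1 from the next column):
borrow: 0110010110011000
        0100110100110010
-       0011101001101100
------------------------
        0001001011000110

Method 2 - Add two's complement:
Two's complement of 0011101001101100: invert → 1100010110010011, add 1 → 1100010110010100
  0100110100110010
+ 1100010110010100
------------------
 10001001011000110  (end carry out of the top bit = 1)
Discarding the end carry: 0001001011000110
Decimal check:
  0100110100110010 = 16384 + 2048 + 1024 + 256 + 32 + 16 + 2 = 19762
  0011101001101100 = 8192 + 4096 + 2048 + 512 + 64 + 32 + 8 + 4 = 14956
  19762 - 14956 = 4806, and 0001001011000110 = 4096 + 512 + 128 + 64 + 4 + 2 = 4806 ✓



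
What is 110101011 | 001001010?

OR: 1 when either bit is 1
  110101011
| 001001010
-----------
  111101011
Decimal: 427 | 74 = 491



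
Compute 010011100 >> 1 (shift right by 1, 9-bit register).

Original: 010011100 (decimal 156)
Shift right by 1 position
Drop the 1 low bit; fill with zero on the left
Result: 001001110 (decimal 78)
Equivalent: 156 >> 1 = 156 ÷ 2^1 = 78



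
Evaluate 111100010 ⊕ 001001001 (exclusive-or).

XOR: 1 when bits differ
  111100010
^ 001001001
-----------
  110101011
Decimal: 482 ^ 73 = 427



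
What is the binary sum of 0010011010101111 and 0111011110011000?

Add column by column from the right: bit + bit + carry-in; write the sum mod 2, carry 1 when the sum is 2 or 3.
carry:  1100111101110000
        0010011010101111
+       0111011110011000
------------------------
       01001111001000111
(the carry out of the leftmost column, 0, becomes the leading bit)
Decimal check:
  0010011010101111 = 8192 + 1024 + 512 + 128 + 32 + 8 + 4 + 2 + 1 = 9903
  0111011110011000 = 16384 + 8192 + 4096 + 1024 + 512 + 256 + 128 + 16 + 8 = 30616
  9903 + 30616 = 40519, and 01001111001000111 = 32768 + 4096 + 2048 + 1024 + 512 + 64 + 4 + 2 + 1 = 40519 ✓



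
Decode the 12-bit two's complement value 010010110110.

Binary: 010010110110
Sign bit: 0 (non-negative)
Read directly as an unsigned value:
010010110110 = 1024 + 128 + 32 + 16 + 4 + 2 = 1206
Value: 1206



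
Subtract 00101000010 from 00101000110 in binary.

Method 1 - Direct subtraction (column by column from the right: bit − bit − borrow-in; if negative, add 2 and borrow 1 from the next column):
borrow: 00000000000
        00101000110
-       00101000010
-------------------
        00000000100

Method 2 - Add two's complement:
Two's complement of 00101000010: invert → 11010111101, add 1 → 11010111110
  00101000110
+ 11010111110
-------------
 100000000100  (end carry out of the top bit = 1)
Discarding the end carry: 00000000100
Decimal check:
  00101000110 = 256 + 64 + 4 + 2 = 326
  00101000010 = 256 + 64 + 2 = 322
  326 - 322 = 4, and 00000000100 = 4 ✓



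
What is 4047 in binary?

Using repeated division by 2:
4047 ÷ 2 = 2023 remainder 1
2023 ÷ 2 = 1011 remainder 1
1011 ÷ 2 = 505 remainder 1
505 ÷ 2 = 252 remainder 1
252 ÷ 2 = 126 remainder 0
126 ÷ 2 = 63 remainder 0
63 ÷ 2 = 31 remainder 1
31 ÷ 2 = 15 remainder 1
15 ÷ 2 = 7 remainder 1
7 ÷ 2 = 3 remainder 1
3 ÷ 2 = 1 remainder 1
1 ÷ 2 = 0 remainder 1
Reading remainders bottom to top: 111111001111



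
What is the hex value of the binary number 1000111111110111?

Group into 4-bit nibbles from right:
  1000 = 8
  1111 = F
  1111 = F
  0111 = 7
Result: 8FF7



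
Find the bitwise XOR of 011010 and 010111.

XOR: 1 when bits differ
  011010
^ 010111
--------
  001101
Decimal: 26 ^ 23 = 13



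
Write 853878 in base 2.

Using repeated division by 2:
853878 ÷ 2 = 426939 remainder 0
426939 ÷ 2 = 213469 remainder 1
213469 ÷ 2 = 106734 remainder 1
106734 ÷ 2 = 53367 remainder 0
53367 ÷ 2 = 26683 remainder 1
26683 ÷ 2 = 13341 remainder 1
13341 ÷ 2 = 6670 remainder 1
6670 ÷ 2 = 3335 remainder 0
3335 ÷ 2 = 1667 remainder 1
1667 ÷ 2 = 833 remainder 1
833 ÷ 2 = 416 remainder 1
416 ÷ 2 = 208 remainder 0
208 ÷ 2 = 104 remainder 0
104 ÷ 2 = 52 remainder 0
52 ÷ 2 = 26 remainder 0
26 ÷ 2 = 13 remainder 0
13 ÷ 2 = 6 remainder 1
6 ÷ 2 = 3 remainder 0
3 ÷ 2 = 1 remainder 1
1 ÷ 2 = 0 remainder 1
Reading remainders bottom to top: 11010000011101110110



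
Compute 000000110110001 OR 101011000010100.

OR: 1 when either bit is 1
  000000110110001
| 101011000010100
-----------------
  101011110110101
Decimal: 433 | 22036 = 22453



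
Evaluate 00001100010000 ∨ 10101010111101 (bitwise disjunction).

OR: 1 when either bit is 1
  00001100010000
| 10101010111101
----------------
  10101110111101
Decimal: 784 | 10941 = 11197



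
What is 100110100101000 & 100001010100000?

AND: 1 only when both bits are 1
  100110100101000
& 100001010100000
-----------------
  100000000100000
Decimal: 19752 & 17056 = 16416



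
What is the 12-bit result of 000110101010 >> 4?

Original: 000110101010 (decimal 426)
Shift right by 4 positions
Drop the 4 low bits; fill with zeros on the left
Result: 000000011010 (decimal 26)
Equivalent: 426 >> 4 = 426 ÷ 2^4 = 26



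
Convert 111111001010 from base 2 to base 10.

Sum of powers of 2 for each 1-bit:
2^1 + 2^3 + 2^6 + 2^7 + 2^8 + 2^9 + 2^10 + 2^11
= 2 + 8 + 64 + 128 + 256 + 512 + 1024 + 2048
= 4042



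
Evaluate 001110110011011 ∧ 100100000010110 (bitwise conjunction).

AND: 1 only when both bits are 1
  001110110011011
& 100100000010110
-----------------
  000100000010010
Decimal: 7579 & 18454 = 2066



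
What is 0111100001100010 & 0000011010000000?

AND: 1 only when both bits are 1
  0111100001100010
& 0000011010000000
------------------
  0000000000000000
Decimal: 30818 & 1664 = 0



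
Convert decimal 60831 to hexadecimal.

Using repeated division by 16 (digits 10–15 are A–F):
60831 ÷ 16 = 3801 remainder 15 (F)
3801 ÷ 16 = 237 remainder 9
237 ÷ 16 = 14 remainder 13 (D)
14 ÷ 16 = 0 remainder 14 (E)
Reading remainders bottom to top: ED9F



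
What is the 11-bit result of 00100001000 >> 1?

Original: 00100001000 (decimal 264)
Shift right by 1 position
Drop the 1 low bit; fill with zero on the left
Result: 00010000100 (decimal 132)
Equivalent: 264 >> 1 = 264 ÷ 2^1 = 132



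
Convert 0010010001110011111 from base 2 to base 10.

Sum of powers of 2 for each 1-bit:
2^0 + 2^1 + 2^2 + 2^3 + 2^4 + 2^7 + 2^8 + 2^9 + 2^13 + 2^16
= 1 + 2 + 4 + 8 + 16 + 128 + 256 + 512 + 8192 + 65536
= 74655



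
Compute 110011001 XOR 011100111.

XOR: 1 when bits differ
  110011001
^ 011100111
-----------
  101111110
Decimal: 409 ^ 231 = 382



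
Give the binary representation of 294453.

Using repeated division by 2:
294453 ÷ 2 = 147226 remainder 1
147226 ÷ 2 = 73613 remainder 0
73613 ÷ 2 = 36806 remainder 1
36806 ÷ 2 = 18403 remainder 0
18403 ÷ 2 = 9201 remainder 1
9201 ÷ 2 = 4600 remainder 1
4600 ÷ 2 = 2300 remainder 0
2300 ÷ 2 = 1150 remainder 0
1150 ÷ 2 = 575 remainder 0
575 ÷ 2 = 287 remainder 1
287 ÷ 2 = 143 remainder 1
143 ÷ 2 = 71 remainder 1
71 ÷ 2 = 35 remainder 1
35 ÷ 2 = 17 remainder 1
17 ÷ 2 = 8 remainder 1
8 ÷ 2 = 4 remainder 0
4 ÷ 2 = 2 remainder 0
2 ÷ 2 = 1 remainder 0
1 ÷ 2 = 0 remainder 1
Reading remainders bottom to top: 1000111111000110101



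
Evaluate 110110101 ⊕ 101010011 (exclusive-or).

XOR: 1 when bits differ
  110110101
^ 101010011
-----------
  011100110
Decimal: 437 ^ 339 = 230



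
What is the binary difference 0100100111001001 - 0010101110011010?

Method 1 - Direct subtraction (column by column from the right: bit − bit − borrow-in; if negative, add 2 and borrow 1 from the next column):
borrow: 0111110001111100
        0100100111001001
-       0010101110011010
------------------------
        0001111000101111

Method 2 - Add two's complement:
Two's complement of 0010101110011010: invert → 1101010001100101, add 1 → 1101010001100110
  0100100111001001
+ 1101010001100110
------------------
 10001111000101111  (end carry out of the top bit = 1)
Discarding the end carry: 0001111000101111
Decimal check:
  0100100111001001 = 16384 + 2048 + 256 + 128 + 64 + 8 + 1 = 18889
  0010101110011010 = 8192 + 2048 + 512 + 256 + 128 + 16 + 8 + 2 = 11162
  18889 - 11162 = 7727, and 0001111000101111 = 4096 + 2048 + 1024 + 512 + 32 + 8 + 4 + 2 + 1 = 7727 ✓



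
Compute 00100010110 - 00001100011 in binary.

Method 1 - Direct subtraction (column by column from the right: bit − bit − borrow-in; if negative, add 2 and borrow 1 from the next column):
borrow: 00111000110
        00100010110
-       00001100011
-------------------
        00010110011

Method 2 - Add two's complement:
Two's complement of 00001100011: invert → 11110011100, add 1 → 11110011101
  00100010110
+ 11110011101
-------------
 100010110011  (end carry out of the top bit = 1)
Discarding the end carry: 00010110011
Decimal check:
  00100010110 = 256 + 16 + 4 + 2 = 278
  00001100011 = 64 + 32 + 2 + 1 = 99
  278 - 99 = 179, and 00010110011 = 128 + 32 + 16 + 2 + 1 = 179 ✓



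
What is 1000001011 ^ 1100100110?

XOR: 1 when bits differ
  1000001011
^ 1100100110
------------
  0100101101
Decimal: 523 ^ 806 = 301



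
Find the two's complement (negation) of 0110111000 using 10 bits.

Original: 0110111000
Step 1 - Invert all bits: 1001000111
Step 2 - Add 1: 1001001000
Verification: 0110111000 + 1001001000 = 10000000000; discarding the end carry (carry out of the top bit) leaves the 10-bit value 0000000000, as required for x + (-x)



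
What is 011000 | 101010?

OR: 1 when either bit is 1
  011000
| 101010
--------
  111010
Decimal: 24 | 42 = 58



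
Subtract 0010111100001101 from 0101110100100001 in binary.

Method 1 - Direct subtraction (column by column from the right: bit − bit − borrow-in; if negative, add 2 and borrow 1 from the next column):
borrow: 0101110000111000
        0101110100100001
-       0010111100001101
------------------------
        0010111000010100

Method 2 - Add two's complement:
Two's complement of 0010111100001101: invert → 1101000011110010, add 1 → 1101000011110011
  0101110100100001
+ 1101000011110011
------------------
 10010111000010100  (end carry out of the top bit = 1)
Discarding the end carry: 0010111000010100
Decimal check:
  0101110100100001 = 16384 + 4096 + 2048 + 1024 + 256 + 32 + 1 = 23841
  0010111100001101 = 8192 + 2048 + 1024 + 512 + 256 + 8 + 4 + 1 = 12045
  23841 - 12045 = 11796, and 0010111000010100 = 8192 + 2048 + 1024 + 512 + 16 + 4 = 11796 ✓



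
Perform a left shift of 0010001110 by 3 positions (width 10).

Original: 0010001110 (decimal 142)
Shift left by 3 positions
Append 3 zeros on the right and drop the 3 high bits that overflow the 10-bit width
Result: 0001110000 (decimal 112)
Equivalent: 142 << 3 = 142 × 2^3 = 1136, truncated to 10 bits = 112



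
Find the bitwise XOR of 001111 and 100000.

XOR: 1 when bits differ
  001111
^ 100000
--------
  101111
Decimal: 15 ^ 32 = 47



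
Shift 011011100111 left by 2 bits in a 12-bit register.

Original: 011011100111 (decimal 1767)
Shift left by 2 positions
Append 2 zeros on the right and drop the 2 high bits that overflow the 12-bit width
Result: 101110011100 (decimal 2972)
Equivalent: 1767 << 2 = 1767 × 2^2 = 7068, truncated to 12 bits = 2972



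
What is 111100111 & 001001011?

AND: 1 only when both bits are 1
  111100111
& 001001011
-----------
  001000011
Decimal: 487 & 75 = 67



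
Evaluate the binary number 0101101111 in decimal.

Sum of powers of 2 for each 1-bit:
2^0 + 2^1 + 2^2 + 2^3 + 2^5 + 2^6 + 2^8
= 1 + 2 + 4 + 8 + 32 + 64 + 256
= 367



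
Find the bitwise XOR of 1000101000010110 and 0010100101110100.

XOR: 1 when bits differ
  1000101000010110
^ 0010100101110100
------------------
  1010001101100010
Decimal: 35350 ^ 10612 = 41826



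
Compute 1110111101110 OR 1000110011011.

OR: 1 when either bit is 1
  1110111101110
| 1000110011011
---------------
  1110111111111
Decimal: 7662 | 4507 = 7679



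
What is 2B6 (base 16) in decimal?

Expand by place value (powers of 16):
Digit values: B = 11
2B6 = 2 × 16^2 + 11 × 16^1 + 6 × 16^0
= 2 × 256 + 11 × 16 + 6 × 1
= 512 + 176 + 6
= 694



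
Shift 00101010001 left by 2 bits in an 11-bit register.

Original: 00101010001 (decimal 337)
Shift left by 2 positions
Append 2 zeros on the right
Result: 10101000100 (decimal 1348)
Equivalent: 337 << 2 = 337 × 2^2 = 1348



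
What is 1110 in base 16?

Using repeated division by 16 (digits 10–15 are A–F):
1110 ÷ 16 = 69 remainder 6
69 ÷ 16 = 4 remainder 5
4 ÷ 16 = 0 remainder 4
Reading remainders bottom to top: 456



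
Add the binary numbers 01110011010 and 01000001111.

Add column by column from the right: bit + bit + carry-in; write the sum mod 2, carry 1 when the sum is 2 or 3.
carry:  10000111100
        01110011010
+       01000001111
-------------------
       010110101001
(the carry out of the leftmost column, 0, becomes the leading bit)
Decimal check:
  01110011010 = 512 + 256 + 128 + 16 + 8 + 2 = 922
  01000001111 = 512 + 8 + 4 + 2 + 1 = 527
  922 + 527 = 1449, and 010110101001 = 1024 + 256 + 128 + 32 + 8 + 1 = 1449 ✓



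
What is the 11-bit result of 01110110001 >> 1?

Original: 01110110001 (decimal 945)
Shift right by 1 position
Drop the 1 low bit; fill with zero on the left
Result: 00111011000 (decimal 472)
Equivalent: 945 >> 1 = 945 ÷ 2^1 = 472



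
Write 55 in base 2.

Using repeated division by 2:
55 ÷ 2 = 27 remainder 1
27 ÷ 2 = 13 remainder 1
13 ÷ 2 = 6 remainder 1
6 ÷ 2 = 3 remainder 0
3 ÷ 2 = 1 remainder 1
1 ÷ 2 = 0 remainder 1
Reading remainders bottom to top: 110111



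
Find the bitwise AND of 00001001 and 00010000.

AND: 1 only when both bits are 1
  00001001
& 00010000
----------
  00000000
Decimal: 9 & 16 = 0



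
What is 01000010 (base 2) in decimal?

Sum of powers of 2 for each 1-bit:
2^1 + 2^6
= 2 + 64
= 66



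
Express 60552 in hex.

Using repeated division by 16 (digits 10–15 are A–F):
60552 ÷ 16 = 3784 remainder 8
3784 ÷ 16 = 236 remainder 8
236 ÷ 16 = 14 remainder 12 (C)
14 ÷ 16 = 0 remainder 14 (E)
Reading remainders bottom to top: EC88



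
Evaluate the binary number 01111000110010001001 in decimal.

Sum of powers of 2 for each 1-bit:
2^0 + 2^3 + 2^7 + 2^10 + 2^11 + 2^15 + 2^16 + 2^17 + 2^18
= 1 + 8 + 128 + 1024 + 2048 + 32768 + 65536 + 131072 + 262144
= 494729



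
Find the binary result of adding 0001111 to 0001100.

Add column by column from the right: bit + bit + carry-in; write the sum mod 2, carry 1 when the sum is 2 or 3.
carry:  0011000
        0001111
+       0001100
---------------
       00011011
(the carry out of the leftmost column, 0, becomes the leading bit)
Decimal check:
  0001111 = 8 + 4 + 2 + 1 = 15
  0001100 = 8 + 4 = 12
  15 + 12 = 27, and 00011011 = 16 + 8 + 2 + 1 = 27 ✓



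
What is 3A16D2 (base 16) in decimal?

Expand by place value (powers of 16):
Digit values: A = 10, D = 13
3A16D2 = 3 × 16^5 + 10 × 16^4 + 1 × 16^3 + 6 × 16^2 + 13 × 16^1 + 2 × 16^0
= 3 × 1048576 + 10 × 65536 + 1 × 4096 + 6 × 256 + 13 × 16 + 2 × 1
= 3145728 + 655360 + 4096 + 1536 + 208 + 2
= 3806930



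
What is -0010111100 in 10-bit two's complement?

Original: 0010111100
Step 1 - Invert all bits: 1101000011
Step 2 - Add 1: 1101000100
Verification: 0010111100 + 1101000100 = 10000000000; discarding the end carry (carry out of the top bit) leaves the 10-bit value 0000000000, as required for x + (-x)



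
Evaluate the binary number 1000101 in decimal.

Sum of powers of 2 for each 1-bit:
2^0 + 2^2 + 2^6
= 1 + 4 + 64
= 69



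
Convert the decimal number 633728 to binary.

Using repeated division by 2:
633728 ÷ 2 = 316864 remainder 0
316864 ÷ 2 = 158432 remainder 0
158432 ÷ 2 = 79216 remainder 0
79216 ÷ 2 = 39608 remainder 0
39608 ÷ 2 = 19804 remainder 0
19804 ÷ 2 = 9902 remainder 0
9902 ÷ 2 = 4951 remainder 0
4951 ÷ 2 = 2475 remainder 1
2475 ÷ 2 = 1237 remainder 1
1237 ÷ 2 = 618 remainder 1
618 ÷ 2 = 309 remainder 0
309 ÷ 2 = 154 remainder 1
154 ÷ 2 = 77 remainder 0
77 ÷ 2 = 38 remainder 1
38 ÷ 2 = 19 remainder 0
19 ÷ 2 = 9 remainder 1
9 ÷ 2 = 4 remainder 1
4 ÷ 2 = 2 remainder 0
2 ÷ 2 = 1 remainder 0
1 ÷ 2 = 0 remainder 1
Reading remainders bottom to top: 10011010101110000000



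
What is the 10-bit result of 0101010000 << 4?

Original: 0101010000 (decimal 336)
Shift left by 4 positions
Append 4 zeros on the right and drop the 4 high bits that overflow the 10-bit width
Result: 0100000000 (decimal 256)
Equivalent: 336 << 4 = 336 × 2^4 = 5376, truncated to 10 bits = 256



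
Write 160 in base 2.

Using repeated division by 2:
160 ÷ 2 = 80 remainder 0
80 ÷ 2 = 40 remainder 0
40 ÷ 2 = 20 remainder 0
20 ÷ 2 = 10 remainder 0
10 ÷ 2 = 5 remainder 0
5 ÷ 2 = 2 remainder 1
2 ÷ 2 = 1 remainder 0
1 ÷ 2 = 0 remainder 1
Reading remainders bottom to top: 10100000



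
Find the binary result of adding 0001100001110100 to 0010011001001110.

Add column by column from the right: bit + bit + carry-in; write the sum mod 2, carry 1 when the sum is 2 or 3.
carry:  0000000011111000
        0001100001110100
+       0010011001001110
------------------------
       00011111011000010
(the carry out of the leftmost column, 0, becomes the leading bit)
Decimal check:
  0001100001110100 = 4096 + 2048 + 64 + 32 + 16 + 4 = 6260
  0010011001001110 = 8192 + 1024 + 512 + 64 + 8 + 4 + 2 = 9806
  6260 + 9806 = 16066, and 00011111011000010 = 8192 + 4096 + 2048 + 1024 + 512 + 128 + 64 + 2 = 16066 ✓



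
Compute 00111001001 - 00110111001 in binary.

Method 1 - Direct subtraction (column by column from the right: bit − bit − borrow-in; if negative, add 2 and borrow 1 from the next column):
borrow: 00001100000
        00111001001
-       00110111001
-------------------
        00000010000

Method 2 - Add two's complement:
Two's complement of 00110111001: invert → 11001000110, add 1 → 11001000111
  00111001001
+ 11001000111
-------------
 100000010000  (end carry out of the top bit = 1)
Discarding the end carry: 00000010000
Decimal check:
  00111001001 = 256 + 128 + 64 + 8 + 1 = 457
  00110111001 = 256 + 128 + 32 + 16 + 8 + 1 = 441
  457 - 441 = 16, and 00000010000 = 16 ✓



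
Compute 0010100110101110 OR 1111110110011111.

OR: 1 when either bit is 1
  0010100110101110
| 1111110110011111
------------------
  1111110110111111
Decimal: 10670 | 64927 = 64959



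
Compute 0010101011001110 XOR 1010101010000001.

XOR: 1 when bits differ
  0010101011001110
^ 1010101010000001
------------------
  1000000001001111
Decimal: 10958 ^ 43649 = 32847



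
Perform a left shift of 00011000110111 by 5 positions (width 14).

Original: 00011000110111 (decimal 1591)
Shift left by 5 positions
Append 5 zeros on the right and drop the 5 high bits that overflow the 14-bit width
Result: 00011011100000 (decimal 1760)
Equivalent: 1591 << 5 = 1591 × 2^5 = 50912, truncated to 14 bits = 1760



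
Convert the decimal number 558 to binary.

Using repeated division by 2:
558 ÷ 2 = 279 remainder 0
279 ÷ 2 = 139 remainder 1
139 ÷ 2 = 69 remainder 1
69 ÷ 2 = 34 remainder 1
34 ÷ 2 = 17 remainder 0
17 ÷ 2 = 8 remainder 1
8 ÷ 2 = 4 remainder 0
4 ÷ 2 = 2 remainder 0
2 ÷ 2 = 1 remainder 0
1 ÷ 2 = 0 remainder 1
Reading remainders bottom to top: 1000101110



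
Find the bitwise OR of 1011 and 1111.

OR: 1 when either bit is 1
  1011
| 1111
------
  1111
Decimal: 11 | 15 = 15

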